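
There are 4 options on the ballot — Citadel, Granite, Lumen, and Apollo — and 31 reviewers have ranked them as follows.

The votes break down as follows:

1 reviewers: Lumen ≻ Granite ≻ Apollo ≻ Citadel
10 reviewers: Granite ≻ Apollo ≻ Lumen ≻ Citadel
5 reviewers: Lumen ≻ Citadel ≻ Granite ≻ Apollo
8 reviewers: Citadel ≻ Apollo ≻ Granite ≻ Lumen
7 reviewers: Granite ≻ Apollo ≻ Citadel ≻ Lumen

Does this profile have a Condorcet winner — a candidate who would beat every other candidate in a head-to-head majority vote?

Yes

Head-to-head results (31 voters total):
Citadel vs Granite: Granite wins 18–13.
Citadel vs Lumen: Lumen wins 16–15.
Citadel vs Apollo: Apollo wins 18–13.
Granite vs Lumen: Granite wins 25–6.
Granite vs Apollo: Granite wins 23–8.
Lumen vs Apollo: Apollo wins 25–6.
Granite beats each rival — Citadel (18–13), Lumen (25–6), Apollo (23–8) — so Granite is the Condorcet winner.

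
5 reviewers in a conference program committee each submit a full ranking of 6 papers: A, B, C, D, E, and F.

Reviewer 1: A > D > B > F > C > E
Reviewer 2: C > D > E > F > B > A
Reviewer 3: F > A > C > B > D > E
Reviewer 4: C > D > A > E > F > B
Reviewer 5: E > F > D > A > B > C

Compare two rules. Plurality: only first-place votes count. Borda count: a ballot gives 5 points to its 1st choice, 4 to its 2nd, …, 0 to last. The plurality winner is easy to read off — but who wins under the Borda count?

Plurality first-place counts: A 1, B 0, C 2, D 0, E 1, F 1 → C.
Borda totals: A 14, B 7, C 14, D 16, E 10, F 14 → D.

D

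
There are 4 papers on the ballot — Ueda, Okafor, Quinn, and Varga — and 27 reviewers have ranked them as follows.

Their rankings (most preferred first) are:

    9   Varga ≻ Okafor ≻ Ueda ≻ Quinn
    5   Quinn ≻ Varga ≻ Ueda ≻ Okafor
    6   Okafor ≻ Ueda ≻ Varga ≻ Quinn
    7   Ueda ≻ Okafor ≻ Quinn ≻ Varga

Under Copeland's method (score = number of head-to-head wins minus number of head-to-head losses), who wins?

Varga

Pairwise results:
  Ueda vs Okafor: Okafor wins 15–12.
  Ueda vs Quinn: Ueda wins 22–5.
  Ueda vs Varga: Varga wins 14–13.
  Okafor vs Quinn: Okafor wins 22–5.
  Okafor vs Varga: Varga wins 14–13.
  Quinn vs Varga: Varga wins 15–12.
Copeland scores (wins − losses):
  Ueda: 1 − 2 = -1
  Okafor: 2 − 1 = 1
  Quinn: 0 − 3 = -3
  Varga: 3 − 0 = 3
Varga has the best Copeland score.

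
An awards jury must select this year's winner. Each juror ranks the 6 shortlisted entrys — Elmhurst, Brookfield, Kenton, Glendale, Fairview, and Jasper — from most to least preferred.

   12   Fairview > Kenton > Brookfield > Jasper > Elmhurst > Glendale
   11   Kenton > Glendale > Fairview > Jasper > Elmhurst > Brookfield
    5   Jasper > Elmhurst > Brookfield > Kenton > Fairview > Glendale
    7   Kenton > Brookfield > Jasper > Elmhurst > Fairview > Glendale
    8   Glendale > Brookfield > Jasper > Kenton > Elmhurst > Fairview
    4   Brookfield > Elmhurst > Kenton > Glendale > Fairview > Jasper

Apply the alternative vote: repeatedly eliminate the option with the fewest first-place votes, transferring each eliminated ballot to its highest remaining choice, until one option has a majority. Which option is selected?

Kenton

Round 1: Kenton 18, Fairview 12, Glendale 8, Jasper 5, Brookfield 4, Elmhurst 0. Elmhurst has the fewest and is eliminated.
Round 2: Kenton 18, Fairview 12, Glendale 8, Jasper 5, Brookfield 4. Brookfield has the fewest and is eliminated.
Round 3: Kenton 22, Fairview 12, Glendale 8, Jasper 5. Jasper has the fewest and is eliminated.
Round 4: Kenton 27, Fairview 12, Glendale 8. Kenton has a majority.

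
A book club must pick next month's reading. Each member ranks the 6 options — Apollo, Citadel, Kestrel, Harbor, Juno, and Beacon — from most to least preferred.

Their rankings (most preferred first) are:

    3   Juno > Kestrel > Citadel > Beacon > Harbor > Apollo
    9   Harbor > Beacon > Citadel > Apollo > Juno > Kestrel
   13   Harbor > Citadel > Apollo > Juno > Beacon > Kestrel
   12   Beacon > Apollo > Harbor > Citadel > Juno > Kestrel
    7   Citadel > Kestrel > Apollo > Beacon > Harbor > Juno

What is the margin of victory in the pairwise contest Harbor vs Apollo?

Ballots ranking Harbor above Apollo: 3+9+13 = 25.
Ballots ranking Apollo above Harbor: 12+7 = 19.
Harbor wins 25–19, a margin of 6.

6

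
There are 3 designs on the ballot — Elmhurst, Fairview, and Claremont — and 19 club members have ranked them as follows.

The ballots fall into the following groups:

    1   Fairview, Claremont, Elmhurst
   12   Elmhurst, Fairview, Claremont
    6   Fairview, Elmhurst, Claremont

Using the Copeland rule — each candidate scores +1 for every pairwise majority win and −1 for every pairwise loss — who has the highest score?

Pairwise results:
  Elmhurst vs Fairview: Elmhurst wins 12–7.
  Elmhurst vs Claremont: Elmhurst wins 18–1.
  Fairview vs Claremont: Fairview wins 19–0.
Copeland scores (wins − losses):
  Elmhurst: 2 − 0 = 2
  Fairview: 1 − 1 = 0
  Claremont: 0 − 2 = -2
Elmhurst has the best Copeland score.

Elmhurst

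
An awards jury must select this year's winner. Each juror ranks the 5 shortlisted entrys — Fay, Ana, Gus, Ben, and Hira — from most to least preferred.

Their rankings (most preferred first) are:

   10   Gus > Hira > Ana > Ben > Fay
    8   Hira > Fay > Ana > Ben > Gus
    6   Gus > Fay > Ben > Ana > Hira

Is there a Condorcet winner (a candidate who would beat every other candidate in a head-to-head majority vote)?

Yes

Head-to-head results (24 voters total):
Fay vs Ana: Fay wins 14–10.
Fay vs Gus: Gus wins 16–8.
Fay vs Ben: Fay wins 14–10.
Fay vs Hira: Hira wins 18–6.
Ana vs Gus: Gus wins 16–8.
Ana vs Ben: Ana wins 18–6.
Ana vs Hira: Hira wins 18–6.
Gus vs Ben: Gus wins 16–8.
Gus vs Hira: Gus wins 16–8.
Ben vs Hira: Hira wins 18–6.
Gus beats each rival — Fay (16–8), Ana (16–8), Ben (16–8), Hira (16–8) — so Gus is the Condorcet winner.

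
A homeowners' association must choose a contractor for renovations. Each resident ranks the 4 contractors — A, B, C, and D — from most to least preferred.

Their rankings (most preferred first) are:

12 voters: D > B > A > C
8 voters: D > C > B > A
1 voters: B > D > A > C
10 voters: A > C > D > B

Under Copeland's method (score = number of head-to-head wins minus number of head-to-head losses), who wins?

D

Pairwise results:
  A vs B: B wins 21–10.
  A vs C: A wins 23–8.
  A vs D: D wins 21–10.
  B vs C: C wins 18–13.
  B vs D: D wins 30–1.
  C vs D: D wins 21–10.
Copeland scores (wins − losses):
  A: 1 − 2 = -1
  B: 1 − 2 = -1
  C: 1 − 2 = -1
  D: 3 − 0 = 3
D has the best Copeland score.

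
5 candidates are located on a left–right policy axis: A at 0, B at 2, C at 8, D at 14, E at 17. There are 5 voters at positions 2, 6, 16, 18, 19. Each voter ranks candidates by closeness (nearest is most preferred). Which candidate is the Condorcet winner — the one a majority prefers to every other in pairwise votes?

E

With single-peaked preferences on a line, the Condorcet winner is the candidate closest to the median voter.
The median voter (position 16) is closest to E at 17.
Check: E vs C — voters closer to E: 3 of 5.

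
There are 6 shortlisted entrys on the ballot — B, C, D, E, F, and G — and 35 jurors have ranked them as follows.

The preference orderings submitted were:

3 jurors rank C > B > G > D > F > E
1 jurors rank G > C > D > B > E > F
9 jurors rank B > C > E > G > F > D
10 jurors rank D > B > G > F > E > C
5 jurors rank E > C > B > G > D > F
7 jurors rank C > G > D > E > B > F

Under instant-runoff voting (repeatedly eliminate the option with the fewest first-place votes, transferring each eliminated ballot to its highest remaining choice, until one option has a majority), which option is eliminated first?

F

Round 1: C 10, D 10, B 9, E 5, G 1, F 0. F has the fewest and is eliminated.
Round 2: C 10, D 10, B 9, E 5, G 1. G has the fewest and is eliminated.
Round 3: C 11, D 10, B 9, E 5. E has the fewest and is eliminated.
Round 4: C 16, D 10, B 9. B has the fewest and is eliminated.
Round 5: C 25, D 10. C has a majority.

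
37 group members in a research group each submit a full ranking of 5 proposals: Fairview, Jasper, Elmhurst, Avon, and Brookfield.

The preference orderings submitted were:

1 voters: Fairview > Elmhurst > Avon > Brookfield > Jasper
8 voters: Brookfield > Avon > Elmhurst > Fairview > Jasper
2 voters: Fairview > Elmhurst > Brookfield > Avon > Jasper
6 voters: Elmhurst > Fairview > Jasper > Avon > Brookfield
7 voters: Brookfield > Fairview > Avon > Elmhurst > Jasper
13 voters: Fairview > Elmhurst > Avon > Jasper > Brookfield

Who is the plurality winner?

Fairview

First-place vote totals:
  Fairview: 16
  Jasper: 0
  Elmhurst: 6
  Avon: 0
  Brookfield: 15
Fairview has the most first-place votes.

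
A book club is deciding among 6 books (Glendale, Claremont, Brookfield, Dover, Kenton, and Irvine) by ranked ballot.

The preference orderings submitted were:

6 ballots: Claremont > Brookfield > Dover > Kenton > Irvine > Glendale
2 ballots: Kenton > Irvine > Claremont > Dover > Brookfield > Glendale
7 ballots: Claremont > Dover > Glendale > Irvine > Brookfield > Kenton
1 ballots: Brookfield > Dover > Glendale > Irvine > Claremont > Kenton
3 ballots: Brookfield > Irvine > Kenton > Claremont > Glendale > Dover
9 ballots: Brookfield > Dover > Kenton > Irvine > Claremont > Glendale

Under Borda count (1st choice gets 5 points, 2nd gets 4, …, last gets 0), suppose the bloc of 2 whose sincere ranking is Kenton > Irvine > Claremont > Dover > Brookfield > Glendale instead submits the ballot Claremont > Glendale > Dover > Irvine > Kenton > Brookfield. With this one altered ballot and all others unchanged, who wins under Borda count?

Borda totals with the altered ballot: Glendale 35, Claremont 91, Brookfield 96, Dover 92, Kenton 50, Irvine 56.
The winner is unchanged: still Brookfield.

Brookfield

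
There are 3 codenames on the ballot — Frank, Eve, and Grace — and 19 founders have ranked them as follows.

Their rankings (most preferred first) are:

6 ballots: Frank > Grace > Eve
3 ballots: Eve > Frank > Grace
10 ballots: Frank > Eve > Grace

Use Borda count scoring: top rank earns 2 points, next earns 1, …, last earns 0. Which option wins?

Borda scores:
  Frank: 6·2 + 3·1 + 10·2 = 35
  Eve: 6·0 + 3·2 + 10·1 = 16
  Grace: 6·1 + 3·0 + 10·0 = 6
Frank has the highest total.

Frank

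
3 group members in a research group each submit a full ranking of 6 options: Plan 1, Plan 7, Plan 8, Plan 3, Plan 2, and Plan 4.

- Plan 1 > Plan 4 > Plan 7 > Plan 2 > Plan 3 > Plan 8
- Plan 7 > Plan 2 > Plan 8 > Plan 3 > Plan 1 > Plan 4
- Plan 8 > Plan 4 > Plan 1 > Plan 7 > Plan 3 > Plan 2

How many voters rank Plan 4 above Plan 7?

Ballots ranking Plan 4 above Plan 7: 2.
Ballots ranking Plan 7 above Plan 4: 1.
So 2 of 3 voters prefer Plan 4 to Plan 7.

2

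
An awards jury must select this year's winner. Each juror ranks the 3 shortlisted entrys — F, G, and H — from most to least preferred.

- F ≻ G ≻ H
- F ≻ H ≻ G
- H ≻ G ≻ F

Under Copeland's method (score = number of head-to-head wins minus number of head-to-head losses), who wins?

F

Pairwise results:
  F vs G: F wins 2–1.
  F vs H: F wins 2–1.
  G vs H: H wins 2–1.
Copeland scores (wins − losses):
  F: 2 − 0 = 2
  G: 0 − 2 = -2
  H: 1 − 1 = 0
F has the best Copeland score.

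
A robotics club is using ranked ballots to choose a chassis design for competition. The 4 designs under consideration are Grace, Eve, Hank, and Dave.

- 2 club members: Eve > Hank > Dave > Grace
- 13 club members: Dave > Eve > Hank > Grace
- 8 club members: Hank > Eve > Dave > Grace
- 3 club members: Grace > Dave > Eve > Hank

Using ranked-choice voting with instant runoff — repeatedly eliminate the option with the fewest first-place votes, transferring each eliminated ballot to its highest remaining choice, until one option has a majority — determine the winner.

Dave

Round 1: Dave 13, Hank 8, Grace 3, Eve 2. Eve has the fewest and is eliminated.
Round 2: Dave 13, Hank 10, Grace 3. Grace has the fewest and is eliminated.
Round 3: Dave 16, Hank 10. Dave has a majority.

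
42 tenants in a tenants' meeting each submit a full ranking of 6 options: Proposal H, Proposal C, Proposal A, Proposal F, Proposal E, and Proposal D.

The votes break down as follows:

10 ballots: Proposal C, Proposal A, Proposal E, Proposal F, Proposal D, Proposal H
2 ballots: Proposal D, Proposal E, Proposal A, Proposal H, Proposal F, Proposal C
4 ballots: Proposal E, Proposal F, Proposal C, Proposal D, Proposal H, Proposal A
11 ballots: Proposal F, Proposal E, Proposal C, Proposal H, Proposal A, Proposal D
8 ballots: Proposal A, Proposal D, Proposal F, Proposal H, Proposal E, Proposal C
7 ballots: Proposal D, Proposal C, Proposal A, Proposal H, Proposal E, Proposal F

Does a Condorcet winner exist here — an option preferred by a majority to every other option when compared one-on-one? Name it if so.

Head-to-head results (42 voters total):
Proposal H vs Proposal C: Proposal C wins 32–10.
Proposal H vs Proposal A: Proposal A wins 27–15.
Proposal H vs Proposal F: Proposal F wins 33–9.
Proposal H vs Proposal E: Proposal E wins 27–15.
Proposal H vs Proposal D: Proposal D wins 31–11.
Proposal C vs Proposal A: Proposal C wins 32–10.
Proposal C vs Proposal F: Proposal F wins 25–17.
Proposal C vs Proposal E: Proposal E wins 25–17.
Proposal C vs Proposal D: Proposal C wins 25–17.
Proposal A vs Proposal F: Proposal A wins 27–15.
Proposal A vs Proposal E: Proposal A wins 25–17.
Proposal A vs Proposal D: Proposal A wins 29–13.
Proposal F vs Proposal E: Proposal E wins 23–19.
Proposal F vs Proposal D: Proposal F wins 25–17.
Proposal E vs Proposal D: Proposal E wins 25–17.
No candidate beats all others: Proposal C beats Proposal A beats Proposal F beats Proposal C, a majority cycle.

None — there is no Condorcet winner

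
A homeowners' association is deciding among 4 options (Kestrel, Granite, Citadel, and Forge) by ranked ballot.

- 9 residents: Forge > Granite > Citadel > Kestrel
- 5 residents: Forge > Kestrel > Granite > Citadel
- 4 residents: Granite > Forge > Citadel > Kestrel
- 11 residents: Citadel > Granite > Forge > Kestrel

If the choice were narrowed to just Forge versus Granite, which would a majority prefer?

Ballots ranking Forge above Granite: 9+5 = 14.
Ballots ranking Granite above Forge: 4+11 = 15.
Granite wins the head-to-head, 15–14.

Granite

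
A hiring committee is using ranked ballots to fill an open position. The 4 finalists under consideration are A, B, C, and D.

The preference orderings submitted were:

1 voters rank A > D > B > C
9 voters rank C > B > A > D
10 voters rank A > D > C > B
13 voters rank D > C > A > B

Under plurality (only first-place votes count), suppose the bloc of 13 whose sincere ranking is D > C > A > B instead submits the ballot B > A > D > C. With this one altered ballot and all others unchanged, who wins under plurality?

B

First-place totals with the altered ballot: A 11, B 13, C 9, D 0.
The switch changes the winner from D to B.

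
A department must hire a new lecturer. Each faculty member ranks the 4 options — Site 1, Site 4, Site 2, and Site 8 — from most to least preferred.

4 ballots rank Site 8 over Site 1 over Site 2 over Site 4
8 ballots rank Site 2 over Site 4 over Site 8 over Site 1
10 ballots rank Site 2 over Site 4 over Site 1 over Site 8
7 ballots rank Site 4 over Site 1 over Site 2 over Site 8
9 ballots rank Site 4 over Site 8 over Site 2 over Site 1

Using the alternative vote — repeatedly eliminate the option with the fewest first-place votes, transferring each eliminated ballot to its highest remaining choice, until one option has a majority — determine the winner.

Site 2

Round 1: Site 2 18, Site 4 16, Site 8 4, Site 1 0. Site 1 has the fewest and is eliminated.
Round 2: Site 2 18, Site 4 16, Site 8 4. Site 8 has the fewest and is eliminated.
Round 3: Site 2 22, Site 4 16. Site 2 has a majority.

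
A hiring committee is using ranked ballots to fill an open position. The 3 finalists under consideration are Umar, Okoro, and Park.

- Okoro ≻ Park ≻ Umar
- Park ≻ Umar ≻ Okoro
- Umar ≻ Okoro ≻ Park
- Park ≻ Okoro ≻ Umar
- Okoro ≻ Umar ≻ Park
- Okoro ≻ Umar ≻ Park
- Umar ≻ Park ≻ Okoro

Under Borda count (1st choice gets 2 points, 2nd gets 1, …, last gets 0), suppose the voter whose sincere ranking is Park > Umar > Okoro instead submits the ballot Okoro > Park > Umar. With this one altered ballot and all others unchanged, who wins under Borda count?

Borda totals with the altered ballot: Umar 6, Okoro 10, Park 5.
The winner is unchanged: still Okoro.

Okoro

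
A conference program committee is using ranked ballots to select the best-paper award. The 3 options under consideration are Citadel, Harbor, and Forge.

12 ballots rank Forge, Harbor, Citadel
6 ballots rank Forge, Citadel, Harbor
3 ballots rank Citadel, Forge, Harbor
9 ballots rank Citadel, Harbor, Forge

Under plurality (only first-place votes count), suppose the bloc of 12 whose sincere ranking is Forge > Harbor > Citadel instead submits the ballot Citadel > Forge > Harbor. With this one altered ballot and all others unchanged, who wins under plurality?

Citadel

First-place totals with the altered ballot: Citadel 24, Harbor 0, Forge 6.
The switch changes the winner from Forge to Citadel.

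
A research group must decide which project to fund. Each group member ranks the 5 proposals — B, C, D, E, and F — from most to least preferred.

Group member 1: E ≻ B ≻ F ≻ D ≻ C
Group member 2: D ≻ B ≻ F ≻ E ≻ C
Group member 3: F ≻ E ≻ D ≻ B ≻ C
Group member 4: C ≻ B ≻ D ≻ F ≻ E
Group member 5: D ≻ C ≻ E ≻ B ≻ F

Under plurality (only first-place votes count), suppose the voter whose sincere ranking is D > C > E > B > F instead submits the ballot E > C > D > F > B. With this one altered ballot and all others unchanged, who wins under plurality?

E

First-place totals with the altered ballot: B 0, C 1, D 1, E 2, F 1.
The switch changes the winner from D to E.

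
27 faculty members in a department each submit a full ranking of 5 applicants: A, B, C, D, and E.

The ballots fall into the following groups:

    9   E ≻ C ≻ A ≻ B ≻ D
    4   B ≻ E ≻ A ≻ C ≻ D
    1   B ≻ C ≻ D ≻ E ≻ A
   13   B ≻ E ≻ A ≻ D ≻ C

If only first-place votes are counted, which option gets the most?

B

First-place vote totals:
  A: 0
  B: 18
  C: 0
  D: 0
  E: 9
B has the most first-place votes.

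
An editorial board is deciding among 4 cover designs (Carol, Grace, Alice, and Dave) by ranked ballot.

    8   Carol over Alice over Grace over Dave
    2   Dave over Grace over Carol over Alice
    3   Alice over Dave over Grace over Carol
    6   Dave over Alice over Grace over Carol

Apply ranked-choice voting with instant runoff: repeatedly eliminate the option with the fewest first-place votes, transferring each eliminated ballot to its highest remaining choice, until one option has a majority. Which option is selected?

Round 1: Carol 8, Dave 8, Alice 3, Grace 0. Grace has the fewest and is eliminated.
Round 2: Carol 8, Dave 8, Alice 3. Alice has the fewest and is eliminated.
Round 3: Dave 11, Carol 8. Dave has a majority.

Dave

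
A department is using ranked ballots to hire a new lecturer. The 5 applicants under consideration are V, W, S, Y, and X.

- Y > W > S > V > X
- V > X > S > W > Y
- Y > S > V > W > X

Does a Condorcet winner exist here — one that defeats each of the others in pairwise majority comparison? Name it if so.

Y

Head-to-head results (3 voters total):
V vs W: V wins 2–1.
V vs S: S wins 2–1.
V vs Y: Y wins 2–1.
V vs X: V wins 3–0.
W vs S: S wins 2–1.
W vs Y: Y wins 2–1.
W vs X: W wins 2–1.
S vs Y: Y wins 2–1.
S vs X: S wins 2–1.
Y vs X: Y wins 2–1.
Y beats each rival — V (2–1), W (2–1), S (2–1), X (2–1) — so Y is the Condorcet winner.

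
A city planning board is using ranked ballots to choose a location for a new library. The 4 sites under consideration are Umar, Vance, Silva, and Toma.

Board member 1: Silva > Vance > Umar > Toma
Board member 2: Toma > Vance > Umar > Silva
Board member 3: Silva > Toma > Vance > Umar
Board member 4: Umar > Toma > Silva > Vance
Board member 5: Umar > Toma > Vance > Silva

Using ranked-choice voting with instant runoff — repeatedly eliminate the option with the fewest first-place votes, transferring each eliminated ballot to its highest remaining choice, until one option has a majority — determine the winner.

Umar

Round 1: Umar 2, Silva 2, Toma 1, Vance 0. Vance has the fewest and is eliminated.
Round 2: Umar 2, Silva 2, Toma 1. Toma has the fewest and is eliminated.
Round 3: Umar 3, Silva 2. Umar has a majority.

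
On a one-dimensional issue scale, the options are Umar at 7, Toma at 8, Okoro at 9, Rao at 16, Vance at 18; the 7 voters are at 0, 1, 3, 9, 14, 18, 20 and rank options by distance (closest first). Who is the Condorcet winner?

Okoro

With single-peaked preferences on a line, the Condorcet winner is the candidate closest to the median voter.
The median voter (position 9) is closest to Okoro at 9.
Check: Okoro vs Vance — voters closer to Okoro: 4 of 7.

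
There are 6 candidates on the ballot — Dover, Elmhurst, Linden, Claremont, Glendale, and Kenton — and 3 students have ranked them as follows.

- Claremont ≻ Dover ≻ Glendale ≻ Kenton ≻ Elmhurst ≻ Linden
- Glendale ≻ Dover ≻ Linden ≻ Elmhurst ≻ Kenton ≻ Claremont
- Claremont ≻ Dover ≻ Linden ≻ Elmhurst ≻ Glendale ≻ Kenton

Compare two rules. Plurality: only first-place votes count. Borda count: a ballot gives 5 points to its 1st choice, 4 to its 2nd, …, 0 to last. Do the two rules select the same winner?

Plurality first-place counts: Dover 0, Elmhurst 0, Linden 0, Claremont 2, Glendale 1, Kenton 0 → Claremont.
Borda totals: Dover 12, Elmhurst 5, Linden 6, Claremont 10, Glendale 9, Kenton 3 → Dover.
The two rules disagree: plurality picks Claremont, Borda picks Dover.

No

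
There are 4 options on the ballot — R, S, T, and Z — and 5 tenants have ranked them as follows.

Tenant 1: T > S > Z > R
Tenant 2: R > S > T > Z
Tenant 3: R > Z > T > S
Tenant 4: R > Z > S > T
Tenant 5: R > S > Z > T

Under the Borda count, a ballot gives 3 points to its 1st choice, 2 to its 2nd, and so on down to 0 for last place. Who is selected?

Borda scores:
  R: 0 + 3 + 3 + 3 + 3 = 12
  S: 2 + 2 + 0 + 1 + 2 = 7
  T: 3 + 1 + 1 + 0 + 0 = 5
  Z: 1 + 0 + 2 + 2 + 1 = 6
R has the highest total.

R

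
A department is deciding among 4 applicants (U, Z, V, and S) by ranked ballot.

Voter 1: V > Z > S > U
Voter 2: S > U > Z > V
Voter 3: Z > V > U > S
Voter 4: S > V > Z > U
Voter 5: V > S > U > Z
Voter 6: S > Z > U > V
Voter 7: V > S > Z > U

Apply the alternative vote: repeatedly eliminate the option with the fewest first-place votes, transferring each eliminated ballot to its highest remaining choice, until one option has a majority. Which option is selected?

Round 1: V 3, S 3, Z 1, U 0. U has the fewest and is eliminated.
Round 2: V 3, S 3, Z 1. Z has the fewest and is eliminated.
Round 3: V 4, S 3. V has a majority.

V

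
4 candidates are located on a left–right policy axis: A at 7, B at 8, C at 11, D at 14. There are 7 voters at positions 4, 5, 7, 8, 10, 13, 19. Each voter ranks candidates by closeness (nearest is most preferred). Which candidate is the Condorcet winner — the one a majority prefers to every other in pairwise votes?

B

With single-peaked preferences on a line, the Condorcet winner is the candidate closest to the median voter.
The median voter (position 8) is closest to B at 8.
Check: B vs C — voters closer to B: 4 of 7.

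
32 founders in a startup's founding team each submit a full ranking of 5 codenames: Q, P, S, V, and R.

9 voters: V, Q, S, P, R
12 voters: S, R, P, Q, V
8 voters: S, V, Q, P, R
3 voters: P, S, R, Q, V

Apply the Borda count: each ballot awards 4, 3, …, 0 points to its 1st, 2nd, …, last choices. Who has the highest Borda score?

Borda scores:
  Q: 9·3 + 12·1 + 8·2 + 3·1 = 58
  P: 9·1 + 12·2 + 8·1 + 3·4 = 53
  S: 9·2 + 12·4 + 8·4 + 3·3 = 107
  V: 9·4 + 12·0 + 8·3 + 3·0 = 60
  R: 9·0 + 12·3 + 8·0 + 3·2 = 42
S has the highest total.

S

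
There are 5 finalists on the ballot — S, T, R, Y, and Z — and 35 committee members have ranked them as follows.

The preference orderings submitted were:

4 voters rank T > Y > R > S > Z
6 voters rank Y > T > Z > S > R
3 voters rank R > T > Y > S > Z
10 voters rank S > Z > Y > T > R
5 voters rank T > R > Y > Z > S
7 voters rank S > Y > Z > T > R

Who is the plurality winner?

First-place vote totals:
  S: 17
  T: 9
  R: 3
  Y: 6
  Z: 0
S has the most first-place votes.

S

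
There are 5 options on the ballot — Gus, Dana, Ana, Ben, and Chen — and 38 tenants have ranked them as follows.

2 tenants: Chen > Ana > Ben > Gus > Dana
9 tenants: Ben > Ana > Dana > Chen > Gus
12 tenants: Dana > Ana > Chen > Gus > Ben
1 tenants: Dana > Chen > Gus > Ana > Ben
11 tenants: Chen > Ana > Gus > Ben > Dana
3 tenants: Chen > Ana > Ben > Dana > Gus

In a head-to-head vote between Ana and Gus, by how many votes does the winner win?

36

Ballots ranking Ana above Gus: 2+9+12+11+3 = 37.
Ballots ranking Gus above Ana: 1.
Ana wins 37–1, a margin of 36.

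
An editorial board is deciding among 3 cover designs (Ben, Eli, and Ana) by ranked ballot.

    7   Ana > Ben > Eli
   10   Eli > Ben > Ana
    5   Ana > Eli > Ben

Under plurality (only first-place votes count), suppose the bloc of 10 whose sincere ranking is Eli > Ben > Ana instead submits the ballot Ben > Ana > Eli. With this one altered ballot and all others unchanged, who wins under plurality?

First-place totals with the altered ballot: Ben 10, Eli 0, Ana 12.
The winner is unchanged: still Ana.

Ana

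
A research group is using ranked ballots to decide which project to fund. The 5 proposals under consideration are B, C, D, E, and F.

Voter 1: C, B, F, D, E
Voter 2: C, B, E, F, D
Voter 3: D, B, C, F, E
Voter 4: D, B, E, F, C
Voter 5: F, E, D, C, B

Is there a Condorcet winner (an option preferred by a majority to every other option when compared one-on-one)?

No

Head-to-head results (5 voters total):
B vs C: C wins 3–2.
B vs D: D wins 3–2.
B vs E: B wins 4–1.
B vs F: B wins 4–1.
C vs D: D wins 3–2.
C vs E: C wins 3–2.
C vs F: C wins 3–2.
D vs E: D wins 3–2.
D vs F: F wins 3–2.
E vs F: F wins 3–2.
No candidate beats all others: B beats F beats D beats B, a majority cycle.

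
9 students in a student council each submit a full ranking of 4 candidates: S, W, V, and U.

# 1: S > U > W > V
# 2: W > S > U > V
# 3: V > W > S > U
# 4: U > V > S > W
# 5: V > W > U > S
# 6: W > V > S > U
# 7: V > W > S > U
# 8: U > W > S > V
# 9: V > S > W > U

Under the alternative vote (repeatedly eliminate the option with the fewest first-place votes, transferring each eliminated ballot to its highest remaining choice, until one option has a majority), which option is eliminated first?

S

Round 1: V 4, W 2, U 2, S 1. S has the fewest and is eliminated.
Round 2: V 4, U 3, W 2. W has the fewest and is eliminated.
Round 3: V 5, U 4. V has a majority.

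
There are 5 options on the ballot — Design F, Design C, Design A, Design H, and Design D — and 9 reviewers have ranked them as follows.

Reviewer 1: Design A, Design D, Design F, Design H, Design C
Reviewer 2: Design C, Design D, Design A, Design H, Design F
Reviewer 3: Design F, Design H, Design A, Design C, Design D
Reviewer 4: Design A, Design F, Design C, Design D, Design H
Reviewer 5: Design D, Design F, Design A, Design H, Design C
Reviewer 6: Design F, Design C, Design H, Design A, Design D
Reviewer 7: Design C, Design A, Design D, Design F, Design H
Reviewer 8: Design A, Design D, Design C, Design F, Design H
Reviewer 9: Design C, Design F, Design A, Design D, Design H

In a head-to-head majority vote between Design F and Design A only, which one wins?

Ballots ranking Design F above Design A: 4.
Ballots ranking Design A above Design F: 5.
Design A wins the head-to-head, 5–4.

Design A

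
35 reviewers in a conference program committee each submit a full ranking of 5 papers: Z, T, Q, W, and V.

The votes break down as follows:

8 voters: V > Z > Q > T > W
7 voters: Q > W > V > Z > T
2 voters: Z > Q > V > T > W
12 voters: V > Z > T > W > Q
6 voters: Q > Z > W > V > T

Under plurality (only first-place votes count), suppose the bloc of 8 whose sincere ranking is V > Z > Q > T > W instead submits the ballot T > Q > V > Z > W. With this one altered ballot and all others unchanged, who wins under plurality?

Q

First-place totals with the altered ballot: Z 2, T 8, Q 13, W 0, V 12.
The switch changes the winner from V to Q.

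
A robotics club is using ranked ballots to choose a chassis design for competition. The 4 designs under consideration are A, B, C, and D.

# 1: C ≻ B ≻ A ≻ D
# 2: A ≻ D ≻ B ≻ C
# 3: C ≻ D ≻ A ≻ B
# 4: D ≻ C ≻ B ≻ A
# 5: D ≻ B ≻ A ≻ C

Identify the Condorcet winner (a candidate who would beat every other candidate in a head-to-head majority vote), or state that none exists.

D

Head-to-head results (5 voters total):
A vs B: B wins 3–2.
A vs C: C wins 3–2.
A vs D: D wins 3–2.
B vs C: C wins 3–2.
B vs D: D wins 4–1.
C vs D: D wins 3–2.
D beats each rival — A (3–2), B (4–1), C (3–2) — so D is the Condorcet winner.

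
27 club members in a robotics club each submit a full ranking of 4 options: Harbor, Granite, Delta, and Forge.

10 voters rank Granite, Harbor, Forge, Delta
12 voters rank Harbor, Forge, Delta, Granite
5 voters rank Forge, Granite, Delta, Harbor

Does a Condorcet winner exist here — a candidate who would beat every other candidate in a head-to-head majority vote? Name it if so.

Head-to-head results (27 voters total):
Harbor vs Granite: Granite wins 15–12.
Harbor vs Delta: Harbor wins 22–5.
Harbor vs Forge: Harbor wins 22–5.
Granite vs Delta: Granite wins 15–12.
Granite vs Forge: Forge wins 17–10.
Delta vs Forge: Forge wins 27–0.
No candidate beats all others: Harbor beats Forge beats Granite beats Harbor, a majority cycle.

There is no Condorcet winner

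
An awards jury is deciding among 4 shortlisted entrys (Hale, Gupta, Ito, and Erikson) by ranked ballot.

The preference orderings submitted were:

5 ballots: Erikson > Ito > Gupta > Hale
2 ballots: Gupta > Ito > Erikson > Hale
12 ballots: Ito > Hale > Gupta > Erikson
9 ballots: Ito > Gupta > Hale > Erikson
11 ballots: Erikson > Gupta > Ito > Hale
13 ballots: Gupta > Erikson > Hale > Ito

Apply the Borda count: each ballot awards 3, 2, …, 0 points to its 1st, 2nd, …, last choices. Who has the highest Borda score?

Borda scores:
  Hale: 5·0 + 2·0 + 12·2 + 9·1 + 11·0 + 13·1 = 46
  Gupta: 5·1 + 2·3 + 12·1 + 9·2 + 11·2 + 13·3 = 102
  Ito: 5·2 + 2·2 + 12·3 + 9·3 + 11·1 + 13·0 = 88
  Erikson: 5·3 + 2·1 + 12·0 + 9·0 + 11·3 + 13·2 = 76
Gupta has the highest total.

Gupta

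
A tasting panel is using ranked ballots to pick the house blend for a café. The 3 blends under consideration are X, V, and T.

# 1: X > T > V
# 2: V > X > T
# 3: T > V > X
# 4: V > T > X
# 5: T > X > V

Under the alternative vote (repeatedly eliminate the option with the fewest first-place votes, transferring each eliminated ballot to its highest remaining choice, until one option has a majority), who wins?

T

Round 1: V 2, T 2, X 1. X has the fewest and is eliminated.
Round 2: T 3, V 2. T has a majority.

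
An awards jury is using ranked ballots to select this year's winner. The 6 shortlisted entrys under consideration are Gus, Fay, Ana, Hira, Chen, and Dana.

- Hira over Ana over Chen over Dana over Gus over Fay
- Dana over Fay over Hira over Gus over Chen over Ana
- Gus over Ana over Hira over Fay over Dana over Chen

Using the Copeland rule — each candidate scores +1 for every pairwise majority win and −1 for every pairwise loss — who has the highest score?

Pairwise results:
  Gus vs Fay: Gus wins 2–1.
  Gus vs Ana: Gus wins 2–1.
  Gus vs Hira: Hira wins 2–1.
  Gus vs Chen: Gus wins 2–1.
  Gus vs Dana: Dana wins 2–1.
  Fay vs Ana: Ana wins 2–1.
  Fay vs Hira: Hira wins 2–1.
  Fay vs Chen: Fay wins 2–1.
  Fay vs Dana: Dana wins 2–1.
  Ana vs Hira: Hira wins 2–1.
  Ana vs Chen: Ana wins 2–1.
  Ana vs Dana: Ana wins 2–1.
  Hira vs Chen: Hira wins 3–0.
  Hira vs Dana: Hira wins 2–1.
  Chen vs Dana: Dana wins 2–1.
Copeland scores (wins − losses):
  Gus: 3 − 2 = 1
  Fay: 1 − 4 = -3
  Ana: 3 − 2 = 1
  Hira: 5 − 0 = 5
  Chen: 0 − 5 = -5
  Dana: 3 − 2 = 1
Hira has the best Copeland score.

Hira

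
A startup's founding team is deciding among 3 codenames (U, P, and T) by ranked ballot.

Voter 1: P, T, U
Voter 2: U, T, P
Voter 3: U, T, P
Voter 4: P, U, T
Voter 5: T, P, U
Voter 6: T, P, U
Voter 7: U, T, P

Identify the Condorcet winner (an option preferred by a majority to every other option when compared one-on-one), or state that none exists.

Head-to-head results (7 voters total):
U vs P: P wins 4–3.
U vs T: U wins 4–3.
P vs T: T wins 5–2.
No candidate beats all others: U beats T beats P beats U, a majority cycle.

There is no Condorcet winner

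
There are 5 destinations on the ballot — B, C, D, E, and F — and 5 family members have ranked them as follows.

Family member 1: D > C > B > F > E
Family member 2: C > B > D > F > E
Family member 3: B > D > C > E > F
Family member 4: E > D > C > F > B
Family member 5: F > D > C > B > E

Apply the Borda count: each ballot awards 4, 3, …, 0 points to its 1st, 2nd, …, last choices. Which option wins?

D

Borda scores:
  B: 2 + 3 + 4 + 0 + 1 = 10
  C: 3 + 4 + 2 + 2 + 2 = 13
  D: 4 + 2 + 3 + 3 + 3 = 15
  E: 0 + 0 + 1 + 4 + 0 = 5
  F: 1 + 1 + 0 + 1 + 4 = 7
D has the highest total.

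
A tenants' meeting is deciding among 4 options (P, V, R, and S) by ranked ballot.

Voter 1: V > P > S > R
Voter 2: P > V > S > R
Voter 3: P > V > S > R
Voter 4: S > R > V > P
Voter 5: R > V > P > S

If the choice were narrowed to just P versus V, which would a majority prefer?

V

Ballots ranking P above V: 2.
Ballots ranking V above P: 3.
V wins the head-to-head, 3–2.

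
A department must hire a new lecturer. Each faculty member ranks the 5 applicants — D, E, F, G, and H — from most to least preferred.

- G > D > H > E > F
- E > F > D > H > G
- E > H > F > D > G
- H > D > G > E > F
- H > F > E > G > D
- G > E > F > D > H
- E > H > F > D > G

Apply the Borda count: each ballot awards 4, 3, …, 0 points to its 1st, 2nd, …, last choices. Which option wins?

Borda scores:
  D: 3 + 2 + 1 + 3 + 0 + 1 + 1 = 11
  E: 1 + 4 + 4 + 1 + 2 + 3 + 4 = 19
  F: 0 + 3 + 2 + 0 + 3 + 2 + 2 = 12
  G: 4 + 0 + 0 + 2 + 1 + 4 + 0 = 11
  H: 2 + 1 + 3 + 4 + 4 + 0 + 3 = 17
E has the highest total.

E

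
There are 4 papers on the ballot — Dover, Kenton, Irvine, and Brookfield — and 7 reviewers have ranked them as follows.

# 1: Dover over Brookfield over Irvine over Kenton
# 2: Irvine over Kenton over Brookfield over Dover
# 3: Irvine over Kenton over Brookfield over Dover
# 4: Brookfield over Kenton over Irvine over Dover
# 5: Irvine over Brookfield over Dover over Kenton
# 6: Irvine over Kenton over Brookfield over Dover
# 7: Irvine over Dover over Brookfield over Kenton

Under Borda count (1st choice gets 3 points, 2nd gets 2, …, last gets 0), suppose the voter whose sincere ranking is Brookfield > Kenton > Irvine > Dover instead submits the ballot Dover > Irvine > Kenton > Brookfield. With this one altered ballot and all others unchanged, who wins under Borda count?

Borda totals with the altered ballot: Dover 9, Kenton 7, Irvine 18, Brookfield 8.
The winner is unchanged: still Irvine.

Irvine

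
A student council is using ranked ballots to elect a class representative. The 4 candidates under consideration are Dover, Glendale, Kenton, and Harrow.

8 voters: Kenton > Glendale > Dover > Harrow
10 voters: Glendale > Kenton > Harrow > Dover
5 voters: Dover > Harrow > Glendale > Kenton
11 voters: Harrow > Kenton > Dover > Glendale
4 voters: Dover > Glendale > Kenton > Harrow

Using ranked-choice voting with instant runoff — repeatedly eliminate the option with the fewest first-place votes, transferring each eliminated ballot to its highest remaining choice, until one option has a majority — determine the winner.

Round 1: Harrow 11, Glendale 10, Dover 9, Kenton 8. Kenton has the fewest and is eliminated.
Round 2: Glendale 18, Harrow 11, Dover 9. Dover has the fewest and is eliminated.
Round 3: Glendale 22, Harrow 16. Glendale has a majority.

Glendale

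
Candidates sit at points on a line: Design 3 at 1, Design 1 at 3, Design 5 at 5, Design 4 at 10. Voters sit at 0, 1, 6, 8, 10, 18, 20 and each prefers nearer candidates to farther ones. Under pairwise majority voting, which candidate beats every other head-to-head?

Design 4

With single-peaked preferences on a line, the Condorcet winner is the candidate closest to the median voter.
The median voter (position 8) is closest to Design 4 at 10.
Check: Design 4 vs Design 1 — voters closer to Design 4: 4 of 7.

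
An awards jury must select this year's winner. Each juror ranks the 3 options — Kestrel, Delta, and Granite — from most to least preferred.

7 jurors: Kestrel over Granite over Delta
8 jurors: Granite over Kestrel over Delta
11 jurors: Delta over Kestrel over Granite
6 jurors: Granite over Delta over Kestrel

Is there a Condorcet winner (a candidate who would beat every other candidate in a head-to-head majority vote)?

No

Head-to-head results (32 voters total):
Kestrel vs Delta: Delta wins 17–15.
Kestrel vs Granite: Kestrel wins 18–14.
Delta vs Granite: Granite wins 21–11.
No candidate beats all others: Kestrel beats Granite beats Delta beats Kestrel, a majority cycle.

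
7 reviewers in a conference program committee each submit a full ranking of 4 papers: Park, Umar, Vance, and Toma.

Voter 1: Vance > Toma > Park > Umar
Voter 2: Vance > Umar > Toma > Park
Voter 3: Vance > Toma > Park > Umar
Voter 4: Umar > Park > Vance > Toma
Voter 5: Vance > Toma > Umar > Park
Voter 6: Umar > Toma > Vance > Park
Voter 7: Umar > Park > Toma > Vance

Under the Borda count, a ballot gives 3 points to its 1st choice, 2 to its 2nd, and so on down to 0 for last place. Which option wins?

Vance

Borda scores:
  Park: 1 + 0 + 1 + 2 + 0 + 0 + 2 = 6
  Umar: 0 + 2 + 0 + 3 + 1 + 3 + 3 = 12
  Vance: 3 + 3 + 3 + 1 + 3 + 1 + 0 = 14
  Toma: 2 + 1 + 2 + 0 + 2 + 2 + 1 = 10
Vance has the highest total.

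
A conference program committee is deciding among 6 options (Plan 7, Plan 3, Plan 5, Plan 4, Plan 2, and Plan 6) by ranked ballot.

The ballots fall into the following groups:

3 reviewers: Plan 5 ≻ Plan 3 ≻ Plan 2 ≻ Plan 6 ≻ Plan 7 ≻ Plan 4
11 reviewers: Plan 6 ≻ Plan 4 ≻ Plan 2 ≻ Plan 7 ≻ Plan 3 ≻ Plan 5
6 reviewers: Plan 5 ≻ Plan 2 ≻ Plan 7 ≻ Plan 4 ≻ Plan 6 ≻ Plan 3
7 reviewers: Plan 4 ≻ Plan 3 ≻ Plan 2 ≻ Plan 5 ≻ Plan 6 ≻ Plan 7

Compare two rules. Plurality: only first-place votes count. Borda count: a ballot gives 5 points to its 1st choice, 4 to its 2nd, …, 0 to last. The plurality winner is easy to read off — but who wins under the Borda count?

Plurality first-place counts: Plan 7 0, Plan 3 0, Plan 5 9, Plan 4 7, Plan 2 0, Plan 6 11 → Plan 6.
Borda totals: Plan 7 43, Plan 3 51, Plan 5 59, Plan 4 91, Plan 2 87, Plan 6 74 → Plan 4.

Plan 4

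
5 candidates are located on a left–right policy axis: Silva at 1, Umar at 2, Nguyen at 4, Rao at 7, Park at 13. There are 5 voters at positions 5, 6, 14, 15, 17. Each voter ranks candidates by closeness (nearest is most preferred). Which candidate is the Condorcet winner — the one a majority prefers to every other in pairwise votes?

Park

With single-peaked preferences on a line, the Condorcet winner is the candidate closest to the median voter.
The median voter (position 14) is closest to Park at 13.
Check: Park vs Rao — voters closer to Park: 3 of 5.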